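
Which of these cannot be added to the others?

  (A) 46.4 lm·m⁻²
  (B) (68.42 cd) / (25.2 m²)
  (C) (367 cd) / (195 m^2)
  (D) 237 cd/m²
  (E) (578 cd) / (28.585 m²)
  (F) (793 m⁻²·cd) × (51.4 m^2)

(F)

Dimensions:
  (A) lm·m⁻² = cd·m⁻² = m⁻²·cd
  (B) [cd] / [m²] = m⁻²·cd
  (C) [cd] / [m²] = m⁻²·cd
  (D) cd·m⁻² = m⁻²·cd
  (E) [cd] / [m²] = m⁻²·cd
  (F) [m⁻²·cd] · [m²] = cd
All reduce to m⁻²·cd except (F), which is cd.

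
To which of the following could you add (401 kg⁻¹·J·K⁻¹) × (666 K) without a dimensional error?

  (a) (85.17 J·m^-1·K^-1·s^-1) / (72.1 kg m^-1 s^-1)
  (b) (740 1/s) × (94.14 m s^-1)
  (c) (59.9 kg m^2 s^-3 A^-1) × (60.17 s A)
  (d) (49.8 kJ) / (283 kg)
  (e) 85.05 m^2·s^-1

Reference: [m²·s⁻²·K⁻¹] · [K] = m²·s⁻².
Each option:
  (a) [kg·m·s⁻³·K⁻¹] / [kg·m⁻¹·s⁻¹] = m²·s⁻²·K⁻¹
  (b) [s⁻¹] · [m·s⁻¹] = m·s⁻²
  (c) [kg·m²·s⁻³·A⁻¹] · [s·A] = kg·m²·s⁻²
  (d) [kg·m²·s⁻²] / [kg] = m²·s⁻²  ← same
  (e) m²·s⁻¹
Only (d) matches m²·s⁻².

(d)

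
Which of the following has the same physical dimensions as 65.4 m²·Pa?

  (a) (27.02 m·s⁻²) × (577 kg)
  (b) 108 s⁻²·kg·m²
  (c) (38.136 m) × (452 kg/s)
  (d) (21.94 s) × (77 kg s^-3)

Reference: Pa·m² = N·m⁻²·m² = kg·m·s⁻².
Each option:
  (a) [m·s⁻²] · [kg] = kg·m·s⁻²  ← same
  (b) kg·m²·s⁻²
  (c) [m] · [kg·s⁻¹] = kg·m·s⁻¹
  (d) [s] · [kg·s⁻³] = kg·s⁻²
Only (a) matches kg·m·s⁻².

(a)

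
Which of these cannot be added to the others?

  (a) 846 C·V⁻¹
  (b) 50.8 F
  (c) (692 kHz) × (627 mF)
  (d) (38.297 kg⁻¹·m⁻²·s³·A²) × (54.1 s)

(c)

Reduce each to base SI dimensions:
  (a) C·V⁻¹ = s·A·(J·C⁻¹)⁻¹ = kg⁻¹·m⁻²·s⁴·A²
  (b) F = C·V⁻¹ = kg⁻¹·m⁻²·s⁴·A²
  (c) [s⁻¹] · [kg⁻¹·m⁻²·s⁴·A²] = kg⁻¹·m⁻²·s³·A²
  (d) [kg⁻¹·m⁻²·s³·A²] · [s] = kg⁻¹·m⁻²·s⁴·A²
All reduce to kg⁻¹·m⁻²·s⁴·A² except (c), which is kg⁻¹·m⁻²·s³·A².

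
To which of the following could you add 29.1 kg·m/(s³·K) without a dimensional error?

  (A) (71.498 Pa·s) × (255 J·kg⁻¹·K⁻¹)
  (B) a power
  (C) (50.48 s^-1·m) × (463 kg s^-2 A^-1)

(A)

Reference: kg·m·s⁻³·K⁻¹.
Each option:
  (A) [kg·m⁻¹·s⁻¹] · [m²·s⁻²·K⁻¹] = kg·m·s⁻³·K⁻¹  ← same
  (B) [power] = kg·m²·s⁻³
  (C) [m·s⁻¹] · [kg·s⁻²·A⁻¹] = kg·m·s⁻³·A⁻¹
Only (A) matches kg·m·s⁻³·K⁻¹.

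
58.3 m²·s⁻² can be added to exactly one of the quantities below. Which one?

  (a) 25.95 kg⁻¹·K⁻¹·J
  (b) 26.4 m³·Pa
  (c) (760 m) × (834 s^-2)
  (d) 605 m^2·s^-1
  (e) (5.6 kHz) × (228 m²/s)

(e)

Reference: m²·s⁻².
Each option:
  (a) J·kg⁻¹·K⁻¹ = N·m·kg⁻¹·K⁻¹ = m²·s⁻²·K⁻¹
  (b) Pa·m³ = N·m⁻²·m³ = kg·m²·s⁻²
  (c) [m] · [s⁻²] = m·s⁻²
  (d) m²·s⁻¹
  (e) [s⁻¹] · [m²·s⁻¹] = m²·s⁻²  ← same
Only (e) matches m²·s⁻².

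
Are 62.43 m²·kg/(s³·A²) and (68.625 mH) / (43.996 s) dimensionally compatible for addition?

In SI base units:
  62.43 m²·kg/(s³·A²):  kg·m²·s⁻³·A⁻²
  (68.625 mH) / (43.996 s):  [kg·m²·s⁻²·A⁻²] / [s] = kg·m²·s⁻³·A⁻²
Both are kg·m²·s⁻³·A⁻², so they have the same dimensions and can be added.

Yes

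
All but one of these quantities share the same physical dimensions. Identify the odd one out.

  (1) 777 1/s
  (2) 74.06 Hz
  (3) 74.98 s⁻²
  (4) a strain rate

Reduce each to base SI dimensions:
  (1) s⁻¹
  (2) Hz = s⁻¹
  (3) s⁻²
  (4) [strain rate] = s⁻¹
All reduce to s⁻¹ except (3), which is s⁻².

(3)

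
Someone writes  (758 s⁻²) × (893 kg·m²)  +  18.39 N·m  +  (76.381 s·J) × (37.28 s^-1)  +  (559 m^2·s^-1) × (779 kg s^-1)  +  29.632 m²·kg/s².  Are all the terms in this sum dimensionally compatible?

Yes

Work out the base dimensions of each:
  (758 s⁻²) × (893 kg·m²):  [s⁻²] · [kg·m²] = kg·m²·s⁻²
  18.39 N·m:  N·m = kg·m·s⁻²·m = kg·m²·s⁻²
  (76.381 s·J) × (37.28 s^-1):  [kg·m²·s⁻¹] · [s⁻¹] = kg·m²·s⁻²
  (559 m^2·s^-1) × (779 kg s^-1):  [m²·s⁻¹] · [kg·s⁻¹] = kg·m²·s⁻²
  29.632 m²·kg/s²:  kg·m²·s⁻²
Every term reduces to kg·m²·s⁻².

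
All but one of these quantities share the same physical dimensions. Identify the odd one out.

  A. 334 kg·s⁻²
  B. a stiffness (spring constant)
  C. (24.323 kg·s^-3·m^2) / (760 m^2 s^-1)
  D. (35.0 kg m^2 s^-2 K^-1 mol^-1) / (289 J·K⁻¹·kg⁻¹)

D.

Dimensions:
  A. kg·s⁻²
  B. [stiffness (spring constant)] = kg·s⁻²
  C. [kg·m²·s⁻³] / [m²·s⁻¹] = kg·s⁻²
  D. [kg·m²·s⁻²·K⁻¹·mol⁻¹] / [m²·s⁻²·K⁻¹] = kg·mol⁻¹
All reduce to kg·s⁻² except D., which is kg·mol⁻¹.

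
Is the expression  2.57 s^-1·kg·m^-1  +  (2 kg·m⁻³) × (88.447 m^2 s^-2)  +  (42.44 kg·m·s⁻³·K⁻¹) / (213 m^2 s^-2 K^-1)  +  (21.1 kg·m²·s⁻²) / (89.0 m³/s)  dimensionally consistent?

No

Dimensions:
  2.57 s^-1·kg·m^-1:  kg·m⁻¹·s⁻¹
  (2 kg·m⁻³) × (88.447 m^2 s^-2):  [kg·m⁻³] · [m²·s⁻²] = kg·m⁻¹·s⁻²
  (42.44 kg·m·s⁻³·K⁻¹) / (213 m^2 s^-2 K^-1):  [kg·m·s⁻³·K⁻¹] / [m²·s⁻²·K⁻¹] = kg·m⁻¹·s⁻¹
  (21.1 kg·m²·s⁻²) / (89.0 m³/s):  [kg·m²·s⁻²] / [m³·s⁻¹] = kg·m⁻¹·s⁻¹
The terms do not share a single dimension (kg·m⁻¹·s⁻² vs kg·m⁻¹·s⁻¹).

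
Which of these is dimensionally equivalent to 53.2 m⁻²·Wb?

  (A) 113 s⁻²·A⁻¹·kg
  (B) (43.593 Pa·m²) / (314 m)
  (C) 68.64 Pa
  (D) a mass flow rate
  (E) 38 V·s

Reference: Wb·m⁻² = V·s·m⁻² = kg·s⁻²·A⁻¹.
Each option:
  (A) kg·s⁻²·A⁻¹  ← same
  (B) [kg·m·s⁻²] / [m] = kg·s⁻²
  (C) Pa = N·m⁻² = kg·m⁻¹·s⁻²
  (D) [mass flow rate] = kg·s⁻¹
  (E) V·s = J·C⁻¹·s = kg·m²·s⁻²·A⁻¹
Only (A) matches kg·s⁻²·A⁻¹.

(A)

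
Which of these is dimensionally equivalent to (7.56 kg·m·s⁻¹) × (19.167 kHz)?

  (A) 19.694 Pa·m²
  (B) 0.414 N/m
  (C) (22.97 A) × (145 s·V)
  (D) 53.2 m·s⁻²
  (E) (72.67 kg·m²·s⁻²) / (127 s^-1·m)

Reference: [kg·m·s⁻¹] · [s⁻¹] = kg·m·s⁻².
Each option:
  (A) Pa·m² = N·m⁻²·m² = kg·m·s⁻²  ← same
  (B) N·m⁻¹ = kg·m·s⁻²·m⁻¹ = kg·s⁻²
  (C) [A] · [kg·m²·s⁻²·A⁻¹] = kg·m²·s⁻²
  (D) m·s⁻²
  (E) [kg·m²·s⁻²] / [m·s⁻¹] = kg·m·s⁻¹
Only (A) matches kg·m·s⁻².

(A)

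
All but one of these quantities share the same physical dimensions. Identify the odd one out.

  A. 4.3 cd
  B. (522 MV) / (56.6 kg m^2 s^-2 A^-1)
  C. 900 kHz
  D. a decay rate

A.

Dimensions:
  A. cd
  B. [kg·m²·s⁻³·A⁻¹] / [kg·m²·s⁻²·A⁻¹] = s⁻¹
  C. Hz = s⁻¹
  D. [decay rate] = s⁻¹
All reduce to s⁻¹ except A., which is cd.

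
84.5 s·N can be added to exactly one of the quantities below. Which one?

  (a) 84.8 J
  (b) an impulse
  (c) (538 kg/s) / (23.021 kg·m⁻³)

(b)

Reference: N·s = kg·m·s⁻²·s = kg·m·s⁻¹.
Each option:
  (a) J = N·m = kg·m²·s⁻²
  (b) [impulse] = kg·m·s⁻¹  ← same
  (c) [kg·s⁻¹] / [kg·m⁻³] = m³·s⁻¹
Only (b) matches kg·m·s⁻¹.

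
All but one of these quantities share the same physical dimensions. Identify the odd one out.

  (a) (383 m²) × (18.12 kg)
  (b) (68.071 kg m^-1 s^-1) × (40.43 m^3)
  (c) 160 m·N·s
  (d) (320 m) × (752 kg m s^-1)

(a)

Expand each in SI base units:
  (a) [m²] · [kg] = kg·m²
  (b) [kg·m⁻¹·s⁻¹] · [m³] = kg·m²·s⁻¹
  (c) N·m·s = kg·m·s⁻²·m·s = kg·m²·s⁻¹
  (d) [m] · [kg·m·s⁻¹] = kg·m²·s⁻¹
All reduce to kg·m²·s⁻¹ except (a), which is kg·m².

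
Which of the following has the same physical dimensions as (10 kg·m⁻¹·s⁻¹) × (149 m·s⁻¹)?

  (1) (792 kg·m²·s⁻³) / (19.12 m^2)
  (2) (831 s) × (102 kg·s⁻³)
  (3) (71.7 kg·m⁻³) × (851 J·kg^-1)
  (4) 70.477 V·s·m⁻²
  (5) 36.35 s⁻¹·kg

(2)

Reference: [kg·m⁻¹·s⁻¹] · [m·s⁻¹] = kg·s⁻².
Each option:
  (1) [kg·m²·s⁻³] / [m²] = kg·s⁻³
  (2) [s] · [kg·s⁻³] = kg·s⁻²  ← same
  (3) [kg·m⁻³] · [m²·s⁻²] = kg·m⁻¹·s⁻²
  (4) V·s·m⁻² = J·C⁻¹·s·m⁻² = kg·s⁻²·A⁻¹
  (5) kg·s⁻¹
Only (2) matches kg·s⁻².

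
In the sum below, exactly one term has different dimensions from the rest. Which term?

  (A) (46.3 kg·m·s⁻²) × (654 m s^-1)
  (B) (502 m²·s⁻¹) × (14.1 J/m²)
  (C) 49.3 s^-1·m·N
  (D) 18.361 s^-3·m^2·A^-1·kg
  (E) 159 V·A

In SI base units:
  (A) [kg·m·s⁻²] · [m·s⁻¹] = kg·m²·s⁻³
  (B) [m²·s⁻¹] · [kg·s⁻²] = kg·m²·s⁻³
  (C) N·m·s⁻¹ = kg·m·s⁻²·m·s⁻¹ = kg·m²·s⁻³
  (D) kg·m²·s⁻³·A⁻¹
  (E) V·A = J·C⁻¹·A = kg·m²·s⁻³
All reduce to kg·m²·s⁻³ except (D), which is kg·m²·s⁻³·A⁻¹.

(D)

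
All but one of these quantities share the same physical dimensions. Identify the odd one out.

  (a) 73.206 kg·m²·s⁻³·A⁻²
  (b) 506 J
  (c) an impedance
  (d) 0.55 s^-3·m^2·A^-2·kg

(b)

Dimensions:
  (a) kg·m²·s⁻³·A⁻²
  (b) J = N·m = kg·m²·s⁻²
  (c) [impedance] = kg·m²·s⁻³·A⁻²
  (d) kg·m²·s⁻³·A⁻²
All reduce to kg·m²·s⁻³·A⁻² except (b), which is kg·m²·s⁻².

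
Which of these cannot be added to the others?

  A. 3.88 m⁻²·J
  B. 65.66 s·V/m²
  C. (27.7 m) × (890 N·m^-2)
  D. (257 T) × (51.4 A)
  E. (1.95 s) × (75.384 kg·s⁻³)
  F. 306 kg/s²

B.

Dimensions:
  A. J·m⁻² = N·m·m⁻² = kg·s⁻²
  B. V·s·m⁻² = J·C⁻¹·s·m⁻² = kg·s⁻²·A⁻¹
  C. [m] · [kg·m⁻¹·s⁻²] = kg·s⁻²
  D. [kg·s⁻²·A⁻¹] · [A] = kg·s⁻²
  E. [s] · [kg·s⁻³] = kg·s⁻²
  F. kg·s⁻²
All reduce to kg·s⁻² except B., which is kg·s⁻²·A⁻¹.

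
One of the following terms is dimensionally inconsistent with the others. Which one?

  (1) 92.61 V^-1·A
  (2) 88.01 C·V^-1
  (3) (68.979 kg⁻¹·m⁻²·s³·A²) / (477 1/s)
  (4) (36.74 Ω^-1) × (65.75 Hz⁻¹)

(1)

Work out the base dimensions of each:
  (1) A·V⁻¹ = A·(J·C⁻¹)⁻¹ = kg⁻¹·m⁻²·s³·A²
  (2) C·V⁻¹ = s·A·(J·C⁻¹)⁻¹ = kg⁻¹·m⁻²·s⁴·A²
  (3) [kg⁻¹·m⁻²·s³·A²] / [s⁻¹] = kg⁻¹·m⁻²·s⁴·A²
  (4) [kg⁻¹·m⁻²·s³·A²] · [s] = kg⁻¹·m⁻²·s⁴·A²
All reduce to kg⁻¹·m⁻²·s⁴·A² except (1), which is kg⁻¹·m⁻²·s³·A².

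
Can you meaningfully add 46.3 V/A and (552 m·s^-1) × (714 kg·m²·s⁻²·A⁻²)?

No

Reduce each to base SI dimensions:
  46.3 V/A:  V·A⁻¹ = J·C⁻¹·A⁻¹ = kg·m²·s⁻³·A⁻²
  (552 m·s^-1) × (714 kg·m²·s⁻²·A⁻²):  [m·s⁻¹] · [kg·m²·s⁻²·A⁻²] = kg·m³·s⁻³·A⁻²
kg·m²·s⁻³·A⁻² ≠ kg·m³·s⁻³·A⁻², so they cannot be added.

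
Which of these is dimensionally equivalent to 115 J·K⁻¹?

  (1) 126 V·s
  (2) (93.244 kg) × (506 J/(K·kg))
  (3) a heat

Reference: J·K⁻¹ = N·m·K⁻¹ = kg·m²·s⁻²·K⁻¹.
Each option:
  (1) V·s = J·C⁻¹·s = kg·m²·s⁻²·A⁻¹
  (2) [kg] · [m²·s⁻²·K⁻¹] = kg·m²·s⁻²·K⁻¹  ← same
  (3) [heat] = kg·m²·s⁻²
Only (2) matches kg·m²·s⁻²·K⁻¹.

(2)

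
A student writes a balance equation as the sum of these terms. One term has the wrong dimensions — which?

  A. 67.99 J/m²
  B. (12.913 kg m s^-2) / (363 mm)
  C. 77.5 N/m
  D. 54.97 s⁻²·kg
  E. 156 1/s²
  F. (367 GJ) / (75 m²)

Dimensions:
  A. J·m⁻² = N·m·m⁻² = kg·s⁻²
  B. [kg·m·s⁻²] / [m] = kg·s⁻²
  C. N·m⁻¹ = kg·m·s⁻²·m⁻¹ = kg·s⁻²
  D. kg·s⁻²
  E. s⁻²
  F. [kg·m²·s⁻²] / [m²] = kg·s⁻²
All reduce to kg·s⁻² except E., which is s⁻².

E.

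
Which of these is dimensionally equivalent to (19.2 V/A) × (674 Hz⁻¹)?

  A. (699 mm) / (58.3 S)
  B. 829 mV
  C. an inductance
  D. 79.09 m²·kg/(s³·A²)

Reference: [kg·m²·s⁻³·A⁻²] · [s] = kg·m²·s⁻²·A⁻².
Each option:
  A. [m] / [kg⁻¹·m⁻²·s³·A²] = kg·m³·s⁻³·A⁻²
  B. V = J·C⁻¹ = kg·m²·s⁻³·A⁻¹
  C. [inductance] = kg·m²·s⁻²·A⁻²  ← same
  D. kg·m²·s⁻³·A⁻²
Only C. matches kg·m²·s⁻²·A⁻².

C.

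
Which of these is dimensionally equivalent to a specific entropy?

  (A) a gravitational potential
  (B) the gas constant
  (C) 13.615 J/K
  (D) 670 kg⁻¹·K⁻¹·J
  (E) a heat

(D)

Reference: [specific entropy] = m²·s⁻²·K⁻¹.
Each option:
  (A) [gravitational potential] = m²·s⁻²
  (B) [gas constant] = kg·m²·s⁻²·K⁻¹·mol⁻¹
  (C) J·K⁻¹ = N·m·K⁻¹ = kg·m²·s⁻²·K⁻¹
  (D) J·kg⁻¹·K⁻¹ = N·m·kg⁻¹·K⁻¹ = m²·s⁻²·K⁻¹  ← same
  (E) [heat] = kg·m²·s⁻²
Only (D) matches m²·s⁻²·K⁻¹.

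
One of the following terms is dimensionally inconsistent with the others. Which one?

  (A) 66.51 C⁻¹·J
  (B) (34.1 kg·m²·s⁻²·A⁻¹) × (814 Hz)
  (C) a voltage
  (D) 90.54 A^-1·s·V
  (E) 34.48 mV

(D)

Dimensions:
  (A) J·C⁻¹ = N·m·(s·A)⁻¹ = kg·m²·s⁻³·A⁻¹
  (B) [kg·m²·s⁻²·A⁻¹] · [s⁻¹] = kg·m²·s⁻³·A⁻¹
  (C) [voltage] = kg·m²·s⁻³·A⁻¹
  (D) V·s·A⁻¹ = J·C⁻¹·s·A⁻¹ = kg·m²·s⁻²·A⁻²
  (E) V = J·C⁻¹ = kg·m²·s⁻³·A⁻¹
All reduce to kg·m²·s⁻³·A⁻¹ except (D), which is kg·m²·s⁻²·A⁻².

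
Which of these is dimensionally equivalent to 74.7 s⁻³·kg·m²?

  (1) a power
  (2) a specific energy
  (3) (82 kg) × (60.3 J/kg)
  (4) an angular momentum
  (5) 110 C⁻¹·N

Reference: kg·m²·s⁻³.
Each option:
  (1) [power] = kg·m²·s⁻³  ← same
  (2) [specific energy] = m²·s⁻²
  (3) [kg] · [m²·s⁻²] = kg·m²·s⁻²
  (4) [angular momentum] = kg·m²·s⁻¹
  (5) N·C⁻¹ = kg·m·s⁻²·(s·A)⁻¹ = kg·m·s⁻³·A⁻¹
Only (1) matches kg·m²·s⁻³.

(1)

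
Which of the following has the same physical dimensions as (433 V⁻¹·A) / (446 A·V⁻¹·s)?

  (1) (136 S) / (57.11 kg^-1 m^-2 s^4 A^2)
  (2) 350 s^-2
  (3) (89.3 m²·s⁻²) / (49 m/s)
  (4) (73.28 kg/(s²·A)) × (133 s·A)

(1)

Reference: [kg⁻¹·m⁻²·s³·A²] / [kg⁻¹·m⁻²·s⁴·A²] = s⁻¹.
Each option:
  (1) [kg⁻¹·m⁻²·s³·A²] / [kg⁻¹·m⁻²·s⁴·A²] = s⁻¹  ← same
  (2) s⁻²
  (3) [m²·s⁻²] / [m·s⁻¹] = m·s⁻¹
  (4) [kg·s⁻²·A⁻¹] · [s·A] = kg·s⁻¹
Only (1) matches s⁻¹.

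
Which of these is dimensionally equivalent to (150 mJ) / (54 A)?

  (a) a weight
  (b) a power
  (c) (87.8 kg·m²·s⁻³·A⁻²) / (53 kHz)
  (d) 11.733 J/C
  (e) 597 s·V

(e)

Reference: [kg·m²·s⁻²] / [A] = kg·m²·s⁻²·A⁻¹.
Each option:
  (a) [weight] = kg·m·s⁻²
  (b) [power] = kg·m²·s⁻³
  (c) [kg·m²·s⁻³·A⁻²] / [s⁻¹] = kg·m²·s⁻²·A⁻²
  (d) J·C⁻¹ = N·m·(s·A)⁻¹ = kg·m²·s⁻³·A⁻¹
  (e) V·s = J·C⁻¹·s = kg·m²·s⁻²·A⁻¹  ← same
Only (e) matches kg·m²·s⁻²·A⁻¹.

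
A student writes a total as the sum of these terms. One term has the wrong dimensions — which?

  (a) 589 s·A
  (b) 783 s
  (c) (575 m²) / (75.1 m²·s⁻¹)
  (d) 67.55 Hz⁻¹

(a)

Expand each in SI base units:
  (a) A·s = s·A
  (b) s
  (c) [m²] / [m²·s⁻¹] = s
  (d) Hz⁻¹ = (s⁻¹)⁻¹ = s
All reduce to s except (a), which is s·A.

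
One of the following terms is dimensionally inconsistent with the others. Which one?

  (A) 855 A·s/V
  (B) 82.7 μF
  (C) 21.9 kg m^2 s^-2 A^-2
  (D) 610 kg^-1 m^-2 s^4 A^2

Expand each in SI base units:
  (A) A·s·V⁻¹ = A·s·(J·C⁻¹)⁻¹ = kg⁻¹·m⁻²·s⁴·A²
  (B) F = C·V⁻¹ = kg⁻¹·m⁻²·s⁴·A²
  (C) kg·m²·s⁻²·A⁻²
  (D) kg⁻¹·m⁻²·s⁴·A²
All reduce to kg⁻¹·m⁻²·s⁴·A² except (C), which is kg·m²·s⁻²·A⁻².

(C)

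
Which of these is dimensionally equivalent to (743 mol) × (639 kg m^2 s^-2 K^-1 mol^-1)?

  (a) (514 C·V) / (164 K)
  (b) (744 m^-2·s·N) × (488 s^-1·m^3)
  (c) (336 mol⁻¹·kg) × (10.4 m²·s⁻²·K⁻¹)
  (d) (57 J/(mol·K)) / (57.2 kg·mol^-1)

(a)

Reference: [mol] · [kg·m²·s⁻²·K⁻¹·mol⁻¹] = kg·m²·s⁻²·K⁻¹.
Each option:
  (a) [kg·m²·s⁻²] / [K] = kg·m²·s⁻²·K⁻¹  ← same
  (b) [kg·m⁻¹·s⁻¹] · [m³·s⁻¹] = kg·m²·s⁻²
  (c) [kg·mol⁻¹] · [m²·s⁻²·K⁻¹] = kg·m²·s⁻²·K⁻¹·mol⁻¹
  (d) [kg·m²·s⁻²·K⁻¹·mol⁻¹] / [kg·mol⁻¹] = m²·s⁻²·K⁻¹
Only (a) matches kg·m²·s⁻²·K⁻¹.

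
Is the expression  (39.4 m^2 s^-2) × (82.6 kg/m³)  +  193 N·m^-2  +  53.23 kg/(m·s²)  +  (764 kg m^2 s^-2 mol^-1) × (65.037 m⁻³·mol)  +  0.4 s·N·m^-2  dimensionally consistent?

No

Dimensions:
  (39.4 m^2 s^-2) × (82.6 kg/m³):  [m²·s⁻²] · [kg·m⁻³] = kg·m⁻¹·s⁻²
  193 N·m^-2:  N·m⁻² = kg·m·s⁻²·m⁻² = kg·m⁻¹·s⁻²
  53.23 kg/(m·s²):  kg·m⁻¹·s⁻²
  (764 kg m^2 s^-2 mol^-1) × (65.037 m⁻³·mol):  [kg·m²·s⁻²·mol⁻¹] · [m⁻³·mol] = kg·m⁻¹·s⁻²
  0.4 s·N·m^-2:  N·s·m⁻² = kg·m·s⁻²·s·m⁻² = kg·m⁻¹·s⁻¹
The terms do not share a single dimension (kg·m⁻¹·s⁻² vs kg·m⁻¹·s⁻¹).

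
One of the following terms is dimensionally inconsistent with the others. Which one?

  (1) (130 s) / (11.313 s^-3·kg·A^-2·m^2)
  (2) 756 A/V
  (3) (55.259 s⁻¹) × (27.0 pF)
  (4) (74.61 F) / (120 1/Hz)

(1)

In SI base units:
  (1) [s] / [kg·m²·s⁻³·A⁻²] = kg⁻¹·m⁻²·s⁴·A²
  (2) A·V⁻¹ = A·(J·C⁻¹)⁻¹ = kg⁻¹·m⁻²·s³·A²
  (3) [s⁻¹] · [kg⁻¹·m⁻²·s⁴·A²] = kg⁻¹·m⁻²·s³·A²
  (4) [kg⁻¹·m⁻²·s⁴·A²] / [s] = kg⁻¹·m⁻²·s³·A²
All reduce to kg⁻¹·m⁻²·s³·A² except (1), which is kg⁻¹·m⁻²·s⁴·A².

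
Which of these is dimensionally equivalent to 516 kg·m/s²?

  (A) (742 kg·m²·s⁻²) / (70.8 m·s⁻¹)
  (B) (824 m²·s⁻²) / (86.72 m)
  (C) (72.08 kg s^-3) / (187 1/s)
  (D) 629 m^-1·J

Reference: kg·m·s⁻².
Each option:
  (A) [kg·m²·s⁻²] / [m·s⁻¹] = kg·m·s⁻¹
  (B) [m²·s⁻²] / [m] = m·s⁻²
  (C) [kg·s⁻³] / [s⁻¹] = kg·s⁻²
  (D) J·m⁻¹ = N·m·m⁻¹ = kg·m·s⁻²  ← same
Only (D) matches kg·m·s⁻².

(D)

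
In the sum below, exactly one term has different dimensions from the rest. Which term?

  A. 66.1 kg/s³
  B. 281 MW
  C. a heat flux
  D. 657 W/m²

Reduce each to base SI dimensions:
  A. kg·s⁻³
  B. W = J·s⁻¹ = kg·m²·s⁻³
  C. [heat flux] = kg·s⁻³
  D. W·m⁻² = J·s⁻¹·m⁻² = kg·s⁻³
All reduce to kg·s⁻³ except B., which is kg·m²·s⁻³.

B.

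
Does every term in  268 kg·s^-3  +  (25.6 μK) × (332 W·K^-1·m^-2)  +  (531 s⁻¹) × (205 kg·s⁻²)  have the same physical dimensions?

Yes

Work out the base dimensions of each:
  268 kg·s^-3:  kg·s⁻³
  (25.6 μK) × (332 W·K^-1·m^-2):  [K] · [kg·s⁻³·K⁻¹] = kg·s⁻³
  (531 s⁻¹) × (205 kg·s⁻²):  [s⁻¹] · [kg·s⁻²] = kg·s⁻³
Every term reduces to kg·s⁻³.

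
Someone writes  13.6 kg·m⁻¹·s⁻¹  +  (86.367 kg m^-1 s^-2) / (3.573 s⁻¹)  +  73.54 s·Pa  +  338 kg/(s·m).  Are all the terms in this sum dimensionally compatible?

Yes

Work out the base dimensions of each:
  13.6 kg·m⁻¹·s⁻¹:  kg·m⁻¹·s⁻¹
  (86.367 kg m^-1 s^-2) / (3.573 s⁻¹):  [kg·m⁻¹·s⁻²] / [s⁻¹] = kg·m⁻¹·s⁻¹
  73.54 s·Pa:  Pa·s = N·m⁻²·s = kg·m⁻¹·s⁻¹
  338 kg/(s·m):  kg·m⁻¹·s⁻¹
Every term reduces to kg·m⁻¹·s⁻¹.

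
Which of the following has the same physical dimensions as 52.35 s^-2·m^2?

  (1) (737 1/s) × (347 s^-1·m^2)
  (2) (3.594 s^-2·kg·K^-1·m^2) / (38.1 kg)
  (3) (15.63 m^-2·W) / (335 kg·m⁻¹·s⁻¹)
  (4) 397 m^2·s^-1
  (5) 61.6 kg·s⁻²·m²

(1)

Reference: m²·s⁻².
Each option:
  (1) [s⁻¹] · [m²·s⁻¹] = m²·s⁻²  ← same
  (2) [kg·m²·s⁻²·K⁻¹] / [kg] = m²·s⁻²·K⁻¹
  (3) [kg·s⁻³] / [kg·m⁻¹·s⁻¹] = m·s⁻²
  (4) m²·s⁻¹
  (5) kg·m²·s⁻²
Only (1) matches m²·s⁻².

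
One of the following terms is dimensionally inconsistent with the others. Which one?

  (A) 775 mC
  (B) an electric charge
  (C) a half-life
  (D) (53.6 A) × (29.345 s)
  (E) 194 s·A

In SI base units:
  (A) C = s·A
  (B) [electric charge] = s·A
  (C) [half-life] = s
  (D) [A] · [s] = s·A
  (E) A·s = s·A
All reduce to s·A except (C), which is s.

(C)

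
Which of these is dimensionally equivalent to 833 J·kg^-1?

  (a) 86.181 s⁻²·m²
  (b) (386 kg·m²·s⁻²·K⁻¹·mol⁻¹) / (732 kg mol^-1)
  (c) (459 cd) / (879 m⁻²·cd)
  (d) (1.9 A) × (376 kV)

(a)

Reference: J·kg⁻¹ = N·m·kg⁻¹ = m²·s⁻².
Each option:
  (a) m²·s⁻²  ← same
  (b) [kg·m²·s⁻²·K⁻¹·mol⁻¹] / [kg·mol⁻¹] = m²·s⁻²·K⁻¹
  (c) [cd] / [m⁻²·cd] = m²
  (d) [A] · [kg·m²·s⁻³·A⁻¹] = kg·m²·s⁻³
Only (a) matches m²·s⁻².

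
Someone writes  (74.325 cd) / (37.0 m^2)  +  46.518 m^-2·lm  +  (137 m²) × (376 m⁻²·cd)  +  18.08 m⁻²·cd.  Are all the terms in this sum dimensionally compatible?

No

Expand each in SI base units:
  (74.325 cd) / (37.0 m^2):  [cd] / [m²] = m⁻²·cd
  46.518 m^-2·lm:  lm·m⁻² = cd·m⁻² = m⁻²·cd
  (137 m²) × (376 m⁻²·cd):  [m²] · [m⁻²·cd] = cd
  18.08 m⁻²·cd:  cd·m⁻² = m⁻²·cd
The terms do not share a single dimension (cd vs m⁻²·cd).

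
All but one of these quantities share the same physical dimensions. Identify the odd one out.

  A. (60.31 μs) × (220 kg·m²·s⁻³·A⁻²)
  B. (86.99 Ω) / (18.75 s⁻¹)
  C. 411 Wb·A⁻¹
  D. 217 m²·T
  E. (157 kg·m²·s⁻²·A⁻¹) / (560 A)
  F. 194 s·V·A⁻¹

D.

In SI base units:
  A. [s] · [kg·m²·s⁻³·A⁻²] = kg·m²·s⁻²·A⁻²
  B. [kg·m²·s⁻³·A⁻²] / [s⁻¹] = kg·m²·s⁻²·A⁻²
  C. Wb·A⁻¹ = V·s·A⁻¹ = kg·m²·s⁻²·A⁻²
  D. T·m² = Wb·m⁻²·m² = kg·m²·s⁻²·A⁻¹
  E. [kg·m²·s⁻²·A⁻¹] / [A] = kg·m²·s⁻²·A⁻²
  F. V·s·A⁻¹ = J·C⁻¹·s·A⁻¹ = kg·m²·s⁻²·A⁻²
All reduce to kg·m²·s⁻²·A⁻² except D., which is kg·m²·s⁻²·A⁻¹.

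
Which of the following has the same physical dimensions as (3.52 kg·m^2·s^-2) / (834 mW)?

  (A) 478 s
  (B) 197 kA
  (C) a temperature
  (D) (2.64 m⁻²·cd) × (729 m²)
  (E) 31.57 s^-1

Reference: [kg·m²·s⁻²] / [kg·m²·s⁻³] = s.
Each option:
  (A) s  ← same
  (B) A
  (C) [temperature] = K
  (D) [m⁻²·cd] · [m²] = cd
  (E) s⁻¹
Only (A) matches s.

(A)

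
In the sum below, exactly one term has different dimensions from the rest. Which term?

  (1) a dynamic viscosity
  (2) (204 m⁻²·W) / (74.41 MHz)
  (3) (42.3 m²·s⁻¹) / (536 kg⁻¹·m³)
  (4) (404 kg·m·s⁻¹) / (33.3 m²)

In SI base units:
  (1) [dynamic viscosity] = kg·m⁻¹·s⁻¹
  (2) [kg·s⁻³] / [s⁻¹] = kg·s⁻²
  (3) [m²·s⁻¹] / [kg⁻¹·m³] = kg·m⁻¹·s⁻¹
  (4) [kg·m·s⁻¹] / [m²] = kg·m⁻¹·s⁻¹
All reduce to kg·m⁻¹·s⁻¹ except (2), which is kg·s⁻².

(2)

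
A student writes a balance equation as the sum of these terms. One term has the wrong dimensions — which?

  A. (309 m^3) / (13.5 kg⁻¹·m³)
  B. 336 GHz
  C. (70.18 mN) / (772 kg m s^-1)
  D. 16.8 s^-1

A.

Reduce each to base SI dimensions:
  A. [m³] / [kg⁻¹·m³] = kg
  B. Hz = s⁻¹
  C. [kg·m·s⁻²] / [kg·m·s⁻¹] = s⁻¹
  D. s⁻¹
All reduce to s⁻¹ except A., which is kg.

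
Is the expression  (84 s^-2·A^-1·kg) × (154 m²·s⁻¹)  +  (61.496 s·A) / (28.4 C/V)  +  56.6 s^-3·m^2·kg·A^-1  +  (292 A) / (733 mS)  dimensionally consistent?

Yes

Work out the base dimensions of each:
  (84 s^-2·A^-1·kg) × (154 m²·s⁻¹):  [kg·s⁻²·A⁻¹] · [m²·s⁻¹] = kg·m²·s⁻³·A⁻¹
  (61.496 s·A) / (28.4 C/V):  [s·A] / [kg⁻¹·m⁻²·s⁴·A²] = kg·m²·s⁻³·A⁻¹
  56.6 s^-3·m^2·kg·A^-1:  kg·m²·s⁻³·A⁻¹
  (292 A) / (733 mS):  [A] / [kg⁻¹·m⁻²·s³·A²] = kg·m²·s⁻³·A⁻¹
Every term reduces to kg·m²·s⁻³·A⁻¹.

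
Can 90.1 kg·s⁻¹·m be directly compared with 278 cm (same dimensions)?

No

Expand each in SI base units:
  90.1 kg·s⁻¹·m:  kg·m·s⁻¹
  278 cm:  m
kg·m·s⁻¹ ≠ m, so they cannot be added.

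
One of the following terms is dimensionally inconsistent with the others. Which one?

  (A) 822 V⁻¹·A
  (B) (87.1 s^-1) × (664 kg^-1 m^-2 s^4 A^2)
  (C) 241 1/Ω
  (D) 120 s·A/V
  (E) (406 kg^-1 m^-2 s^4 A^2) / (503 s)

Work out the base dimensions of each:
  (A) A·V⁻¹ = A·(J·C⁻¹)⁻¹ = kg⁻¹·m⁻²·s³·A²
  (B) [s⁻¹] · [kg⁻¹·m⁻²·s⁴·A²] = kg⁻¹·m⁻²·s³·A²
  (C) Ω⁻¹ = (V·A⁻¹)⁻¹ = kg⁻¹·m⁻²·s³·A²
  (D) A·s·V⁻¹ = A·s·(J·C⁻¹)⁻¹ = kg⁻¹·m⁻²·s⁴·A²
  (E) [kg⁻¹·m⁻²·s⁴·A²] / [s] = kg⁻¹·m⁻²·s³·A²
All reduce to kg⁻¹·m⁻²·s³·A² except (D), which is kg⁻¹·m⁻²·s⁴·A².

(D)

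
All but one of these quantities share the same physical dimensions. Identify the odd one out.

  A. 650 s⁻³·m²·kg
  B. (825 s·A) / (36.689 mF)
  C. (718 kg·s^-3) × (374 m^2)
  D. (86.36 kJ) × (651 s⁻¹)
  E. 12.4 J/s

B.

In SI base units:
  A. kg·m²·s⁻³
  B. [s·A] / [kg⁻¹·m⁻²·s⁴·A²] = kg·m²·s⁻³·A⁻¹
  C. [kg·s⁻³] · [m²] = kg·m²·s⁻³
  D. [kg·m²·s⁻²] · [s⁻¹] = kg·m²·s⁻³
  E. J·s⁻¹ = N·m·s⁻¹ = kg·m²·s⁻³
All reduce to kg·m²·s⁻³ except B., which is kg·m²·s⁻³·A⁻¹.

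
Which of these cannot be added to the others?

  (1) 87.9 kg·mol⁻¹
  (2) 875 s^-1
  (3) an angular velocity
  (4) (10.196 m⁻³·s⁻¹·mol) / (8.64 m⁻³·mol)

(1)

Dimensions:
  (1) kg·mol⁻¹
  (2) s⁻¹
  (3) [angular velocity] = s⁻¹
  (4) [m⁻³·s⁻¹·mol] / [m⁻³·mol] = s⁻¹
All reduce to s⁻¹ except (1), which is kg·mol⁻¹.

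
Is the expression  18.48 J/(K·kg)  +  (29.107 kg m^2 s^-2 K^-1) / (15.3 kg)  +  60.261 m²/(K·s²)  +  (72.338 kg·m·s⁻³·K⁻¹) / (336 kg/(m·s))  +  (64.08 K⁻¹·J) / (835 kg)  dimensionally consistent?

Work out the base dimensions of each:
  18.48 J/(K·kg):  J·kg⁻¹·K⁻¹ = N·m·kg⁻¹·K⁻¹ = m²·s⁻²·K⁻¹
  (29.107 kg m^2 s^-2 K^-1) / (15.3 kg):  [kg·m²·s⁻²·K⁻¹] / [kg] = m²·s⁻²·K⁻¹
  60.261 m²/(K·s²):  m²·s⁻²·K⁻¹
  (72.338 kg·m·s⁻³·K⁻¹) / (336 kg/(m·s)):  [kg·m·s⁻³·K⁻¹] / [kg·m⁻¹·s⁻¹] = m²·s⁻²·K⁻¹
  (64.08 K⁻¹·J) / (835 kg):  [kg·m²·s⁻²·K⁻¹] / [kg] = m²·s⁻²·K⁻¹
Every term reduces to m²·s⁻²·K⁻¹.

Yes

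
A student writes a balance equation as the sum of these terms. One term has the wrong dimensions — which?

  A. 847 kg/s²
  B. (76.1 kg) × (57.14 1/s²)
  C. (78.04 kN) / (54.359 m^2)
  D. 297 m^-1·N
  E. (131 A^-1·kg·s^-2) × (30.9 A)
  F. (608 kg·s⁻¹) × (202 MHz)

C.

Expand each in SI base units:
  A. kg·s⁻²
  B. [kg] · [s⁻²] = kg·s⁻²
  C. [kg·m·s⁻²] / [m²] = kg·m⁻¹·s⁻²
  D. N·m⁻¹ = kg·m·s⁻²·m⁻¹ = kg·s⁻²
  E. [kg·s⁻²·A⁻¹] · [A] = kg·s⁻²
  F. [kg·s⁻¹] · [s⁻¹] = kg·s⁻²
All reduce to kg·s⁻² except C., which is kg·m⁻¹·s⁻².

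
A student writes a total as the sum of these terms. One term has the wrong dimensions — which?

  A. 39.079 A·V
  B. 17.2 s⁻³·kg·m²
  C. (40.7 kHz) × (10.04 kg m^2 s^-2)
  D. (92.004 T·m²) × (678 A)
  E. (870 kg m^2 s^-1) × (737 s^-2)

Work out the base dimensions of each:
  A. V·A = J·C⁻¹·A = kg·m²·s⁻³
  B. kg·m²·s⁻³
  C. [s⁻¹] · [kg·m²·s⁻²] = kg·m²·s⁻³
  D. [kg·m²·s⁻²·A⁻¹] · [A] = kg·m²·s⁻²
  E. [kg·m²·s⁻¹] · [s⁻²] = kg·m²·s⁻³
All reduce to kg·m²·s⁻³ except D., which is kg·m²·s⁻².

D.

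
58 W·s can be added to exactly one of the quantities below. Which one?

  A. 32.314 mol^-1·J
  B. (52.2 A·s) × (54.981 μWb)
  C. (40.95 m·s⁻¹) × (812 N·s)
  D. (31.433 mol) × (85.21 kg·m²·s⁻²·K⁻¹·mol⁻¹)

C.

Reference: W·s = J·s⁻¹·s = kg·m²·s⁻².
Each option:
  A. J·mol⁻¹ = N·m·mol⁻¹ = kg·m²·s⁻²·mol⁻¹
  B. [s·A] · [kg·m²·s⁻²·A⁻¹] = kg·m²·s⁻¹
  C. [m·s⁻¹] · [kg·m·s⁻¹] = kg·m²·s⁻²  ← same
  D. [mol] · [kg·m²·s⁻²·K⁻¹·mol⁻¹] = kg·m²·s⁻²·K⁻¹
Only C. matches kg·m²·s⁻².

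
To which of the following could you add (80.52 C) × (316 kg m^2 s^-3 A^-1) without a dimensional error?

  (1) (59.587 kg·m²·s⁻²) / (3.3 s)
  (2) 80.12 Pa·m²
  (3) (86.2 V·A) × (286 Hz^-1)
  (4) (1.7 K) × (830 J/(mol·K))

(3)

Reference: [s·A] · [kg·m²·s⁻³·A⁻¹] = kg·m²·s⁻².
Each option:
  (1) [kg·m²·s⁻²] / [s] = kg·m²·s⁻³
  (2) Pa·m² = N·m⁻²·m² = kg·m·s⁻²
  (3) [kg·m²·s⁻³] · [s] = kg·m²·s⁻²  ← same
  (4) [K] · [kg·m²·s⁻²·K⁻¹·mol⁻¹] = kg·m²·s⁻²·mol⁻¹
Only (3) matches kg·m²·s⁻².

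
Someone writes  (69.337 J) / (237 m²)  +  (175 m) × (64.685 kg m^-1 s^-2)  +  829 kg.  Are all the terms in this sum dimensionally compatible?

Work out the base dimensions of each:
  (69.337 J) / (237 m²):  [kg·m²·s⁻²] / [m²] = kg·s⁻²
  (175 m) × (64.685 kg m^-1 s^-2):  [m] · [kg·m⁻¹·s⁻²] = kg·s⁻²
  829 kg:  kg
The terms do not share a single dimension (kg vs kg·s⁻²).

No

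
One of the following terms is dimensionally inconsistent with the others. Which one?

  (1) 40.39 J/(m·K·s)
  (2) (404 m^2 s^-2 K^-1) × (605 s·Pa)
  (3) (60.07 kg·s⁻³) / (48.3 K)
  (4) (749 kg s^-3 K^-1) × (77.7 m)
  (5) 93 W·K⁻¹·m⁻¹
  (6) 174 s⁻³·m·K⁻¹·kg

Work out the base dimensions of each:
  (1) J·s⁻¹·m⁻¹·K⁻¹ = N·m·s⁻¹·m⁻¹·K⁻¹ = kg·m·s⁻³·K⁻¹
  (2) [m²·s⁻²·K⁻¹] · [kg·m⁻¹·s⁻¹] = kg·m·s⁻³·K⁻¹
  (3) [kg·s⁻³] / [K] = kg·s⁻³·K⁻¹
  (4) [kg·s⁻³·K⁻¹] · [m] = kg·m·s⁻³·K⁻¹
  (5) W·m⁻¹·K⁻¹ = J·s⁻¹·m⁻¹·K⁻¹ = kg·m·s⁻³·K⁻¹
  (6) kg·m·s⁻³·K⁻¹
All reduce to kg·m·s⁻³·K⁻¹ except (3), which is kg·s⁻³·K⁻¹.

(3)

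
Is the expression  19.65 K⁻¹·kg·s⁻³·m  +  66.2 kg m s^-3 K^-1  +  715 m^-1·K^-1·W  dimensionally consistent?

Expand each in SI base units:
  19.65 K⁻¹·kg·s⁻³·m:  kg·m·s⁻³·K⁻¹
  66.2 kg m s^-3 K^-1:  kg·m·s⁻³·K⁻¹
  715 m^-1·K^-1·W:  W·m⁻¹·K⁻¹ = J·s⁻¹·m⁻¹·K⁻¹ = kg·m·s⁻³·K⁻¹
Every term reduces to kg·m·s⁻³·K⁻¹.

Yes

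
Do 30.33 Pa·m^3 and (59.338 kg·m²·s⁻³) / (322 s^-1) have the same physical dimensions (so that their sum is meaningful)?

Expand each in SI base units:
  30.33 Pa·m^3:  Pa·m³ = N·m⁻²·m³ = kg·m²·s⁻²
  (59.338 kg·m²·s⁻³) / (322 s^-1):  [kg·m²·s⁻³] / [s⁻¹] = kg·m²·s⁻²
Both are kg·m²·s⁻², so they have the same dimensions and can be added.

Yes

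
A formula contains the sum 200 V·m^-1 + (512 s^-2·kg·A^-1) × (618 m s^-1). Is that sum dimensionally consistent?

Yes

Dimensions:
  200 V·m^-1:  V·m⁻¹ = J·C⁻¹·m⁻¹ = kg·m·s⁻³·A⁻¹
  (512 s^-2·kg·A^-1) × (618 m s^-1):  [kg·s⁻²·A⁻¹] · [m·s⁻¹] = kg·m·s⁻³·A⁻¹
Both are kg·m·s⁻³·A⁻¹, so they have the same dimensions and can be added.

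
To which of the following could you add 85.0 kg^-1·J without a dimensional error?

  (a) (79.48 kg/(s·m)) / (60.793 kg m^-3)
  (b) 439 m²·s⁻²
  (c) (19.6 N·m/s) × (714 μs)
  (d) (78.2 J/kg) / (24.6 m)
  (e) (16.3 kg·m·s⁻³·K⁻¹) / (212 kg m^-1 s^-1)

(b)

Reference: J·kg⁻¹ = N·m·kg⁻¹ = m²·s⁻².
Each option:
  (a) [kg·m⁻¹·s⁻¹] / [kg·m⁻³] = m²·s⁻¹
  (b) m²·s⁻²  ← same
  (c) [kg·m²·s⁻³] · [s] = kg·m²·s⁻²
  (d) [m²·s⁻²] / [m] = m·s⁻²
  (e) [kg·m·s⁻³·K⁻¹] / [kg·m⁻¹·s⁻¹] = m²·s⁻²·K⁻¹
Only (b) matches m²·s⁻².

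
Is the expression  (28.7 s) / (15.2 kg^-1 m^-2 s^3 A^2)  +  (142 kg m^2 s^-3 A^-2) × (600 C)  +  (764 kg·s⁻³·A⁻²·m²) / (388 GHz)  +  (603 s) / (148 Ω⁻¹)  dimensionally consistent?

Expand each in SI base units:
  (28.7 s) / (15.2 kg^-1 m^-2 s^3 A^2):  [s] / [kg⁻¹·m⁻²·s³·A²] = kg·m²·s⁻²·A⁻²
  (142 kg m^2 s^-3 A^-2) × (600 C):  [kg·m²·s⁻³·A⁻²] · [s·A] = kg·m²·s⁻²·A⁻¹
  (764 kg·s⁻³·A⁻²·m²) / (388 GHz):  [kg·m²·s⁻³·A⁻²] / [s⁻¹] = kg·m²·s⁻²·A⁻²
  (603 s) / (148 Ω⁻¹):  [s] / [kg⁻¹·m⁻²·s³·A²] = kg·m²·s⁻²·A⁻²
The terms do not share a single dimension (kg·m²·s⁻²·A⁻² vs kg·m²·s⁻²·A⁻¹).

No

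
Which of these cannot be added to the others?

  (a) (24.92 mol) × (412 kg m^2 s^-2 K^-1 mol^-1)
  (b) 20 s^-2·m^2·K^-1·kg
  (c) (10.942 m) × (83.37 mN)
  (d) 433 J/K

(c)

Reduce each to base SI dimensions:
  (a) [mol] · [kg·m²·s⁻²·K⁻¹·mol⁻¹] = kg·m²·s⁻²·K⁻¹
  (b) kg·m²·s⁻²·K⁻¹
  (c) [m] · [kg·m·s⁻²] = kg·m²·s⁻²
  (d) J·K⁻¹ = N·m·K⁻¹ = kg·m²·s⁻²·K⁻¹
All reduce to kg·m²·s⁻²·K⁻¹ except (c), which is kg·m²·s⁻².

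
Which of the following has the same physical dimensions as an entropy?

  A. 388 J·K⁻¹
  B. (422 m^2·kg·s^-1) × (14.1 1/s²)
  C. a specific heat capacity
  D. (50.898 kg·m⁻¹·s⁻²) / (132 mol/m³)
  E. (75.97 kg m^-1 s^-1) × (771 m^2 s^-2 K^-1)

A.

Reference: [entropy] = kg·m²·s⁻²·K⁻¹.
Each option:
  A. J·K⁻¹ = N·m·K⁻¹ = kg·m²·s⁻²·K⁻¹  ← same
  B. [kg·m²·s⁻¹] · [s⁻²] = kg·m²·s⁻³
  C. [specific heat capacity] = m²·s⁻²·K⁻¹
  D. [kg·m⁻¹·s⁻²] / [m⁻³·mol] = kg·m²·s⁻²·mol⁻¹
  E. [kg·m⁻¹·s⁻¹] · [m²·s⁻²·K⁻¹] = kg·m·s⁻³·K⁻¹
Only A. matches kg·m²·s⁻²·K⁻¹.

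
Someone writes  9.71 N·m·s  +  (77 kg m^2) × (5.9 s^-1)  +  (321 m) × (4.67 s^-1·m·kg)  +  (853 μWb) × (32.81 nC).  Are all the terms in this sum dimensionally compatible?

Reduce each to base SI dimensions:
  9.71 N·m·s:  N·m·s = kg·m·s⁻²·m·s = kg·m²·s⁻¹
  (77 kg m^2) × (5.9 s^-1):  [kg·m²] · [s⁻¹] = kg·m²·s⁻¹
  (321 m) × (4.67 s^-1·m·kg):  [m] · [kg·m·s⁻¹] = kg·m²·s⁻¹
  (853 μWb) × (32.81 nC):  [kg·m²·s⁻²·A⁻¹] · [s·A] = kg·m²·s⁻¹
Every term reduces to kg·m²·s⁻¹.

Yes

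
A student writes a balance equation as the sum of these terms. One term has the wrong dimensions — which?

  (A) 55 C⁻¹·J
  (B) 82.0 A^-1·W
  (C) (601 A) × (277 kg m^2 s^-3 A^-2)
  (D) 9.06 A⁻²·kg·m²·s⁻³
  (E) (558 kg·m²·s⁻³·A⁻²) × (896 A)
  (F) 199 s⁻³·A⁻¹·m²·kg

(D)

In SI base units:
  (A) J·C⁻¹ = N·m·(s·A)⁻¹ = kg·m²·s⁻³·A⁻¹
  (B) W·A⁻¹ = J·s⁻¹·A⁻¹ = kg·m²·s⁻³·A⁻¹
  (C) [A] · [kg·m²·s⁻³·A⁻²] = kg·m²·s⁻³·A⁻¹
  (D) kg·m²·s⁻³·A⁻²
  (E) [kg·m²·s⁻³·A⁻²] · [A] = kg·m²·s⁻³·A⁻¹
  (F) kg·m²·s⁻³·A⁻¹
All reduce to kg·m²·s⁻³·A⁻¹ except (D), which is kg·m²·s⁻³·A⁻².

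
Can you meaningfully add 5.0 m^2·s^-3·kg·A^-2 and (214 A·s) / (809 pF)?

No

In SI base units:
  5.0 m^2·s^-3·kg·A^-2:  kg·m²·s⁻³·A⁻²
  (214 A·s) / (809 pF):  [s·A] / [kg⁻¹·m⁻²·s⁴·A²] = kg·m²·s⁻³·A⁻¹
kg·m²·s⁻³·A⁻² ≠ kg·m²·s⁻³·A⁻¹, so they cannot be added.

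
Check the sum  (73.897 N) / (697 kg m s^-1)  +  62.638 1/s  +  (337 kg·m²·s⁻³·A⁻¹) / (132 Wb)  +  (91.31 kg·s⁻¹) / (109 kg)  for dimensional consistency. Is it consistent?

Yes

Work out the base dimensions of each:
  (73.897 N) / (697 kg m s^-1):  [kg·m·s⁻²] / [kg·m·s⁻¹] = s⁻¹
  62.638 1/s:  s⁻¹
  (337 kg·m²·s⁻³·A⁻¹) / (132 Wb):  [kg·m²·s⁻³·A⁻¹] / [kg·m²·s⁻²·A⁻¹] = s⁻¹
  (91.31 kg·s⁻¹) / (109 kg):  [kg·s⁻¹] / [kg] = s⁻¹
Every term reduces to s⁻¹.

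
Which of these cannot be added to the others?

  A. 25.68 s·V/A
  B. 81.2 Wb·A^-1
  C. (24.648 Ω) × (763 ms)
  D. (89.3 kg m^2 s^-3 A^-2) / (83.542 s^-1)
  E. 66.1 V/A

Dimensions:
  A. V·s·A⁻¹ = J·C⁻¹·s·A⁻¹ = kg·m²·s⁻²·A⁻²
  B. Wb·A⁻¹ = V·s·A⁻¹ = kg·m²·s⁻²·A⁻²
  C. [kg·m²·s⁻³·A⁻²] · [s] = kg·m²·s⁻²·A⁻²
  D. [kg·m²·s⁻³·A⁻²] / [s⁻¹] = kg·m²·s⁻²·A⁻²
  E. V·A⁻¹ = J·C⁻¹·A⁻¹ = kg·m²·s⁻³·A⁻²
All reduce to kg·m²·s⁻²·A⁻² except E., which is kg·m²·s⁻³·A⁻².

E.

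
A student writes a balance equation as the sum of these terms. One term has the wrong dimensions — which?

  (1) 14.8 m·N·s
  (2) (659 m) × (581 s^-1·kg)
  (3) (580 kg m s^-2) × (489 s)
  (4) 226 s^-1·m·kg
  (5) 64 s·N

In SI base units:
  (1) N·m·s = kg·m·s⁻²·m·s = kg·m²·s⁻¹
  (2) [m] · [kg·s⁻¹] = kg·m·s⁻¹
  (3) [kg·m·s⁻²] · [s] = kg·m·s⁻¹
  (4) kg·m·s⁻¹
  (5) N·s = kg·m·s⁻²·s = kg·m·s⁻¹
All reduce to kg·m·s⁻¹ except (1), which is kg·m²·s⁻¹.

(1)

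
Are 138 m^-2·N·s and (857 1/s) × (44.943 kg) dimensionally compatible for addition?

In SI base units:
  138 m^-2·N·s:  N·s·m⁻² = kg·m·s⁻²·s·m⁻² = kg·m⁻¹·s⁻¹
  (857 1/s) × (44.943 kg):  [s⁻¹] · [kg] = kg·s⁻¹
kg·m⁻¹·s⁻¹ ≠ kg·s⁻¹, so they cannot be added.

No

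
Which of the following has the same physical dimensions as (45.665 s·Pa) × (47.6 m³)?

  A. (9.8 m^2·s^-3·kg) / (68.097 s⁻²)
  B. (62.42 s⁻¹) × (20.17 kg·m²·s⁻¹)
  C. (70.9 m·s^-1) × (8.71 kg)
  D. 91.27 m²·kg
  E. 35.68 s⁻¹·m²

A.

Reference: [kg·m⁻¹·s⁻¹] · [m³] = kg·m²·s⁻¹.
Each option:
  A. [kg·m²·s⁻³] / [s⁻²] = kg·m²·s⁻¹  ← same
  B. [s⁻¹] · [kg·m²·s⁻¹] = kg·m²·s⁻²
  C. [m·s⁻¹] · [kg] = kg·m·s⁻¹
  D. kg·m²
  E. m²·s⁻¹
Only A. matches kg·m²·s⁻¹.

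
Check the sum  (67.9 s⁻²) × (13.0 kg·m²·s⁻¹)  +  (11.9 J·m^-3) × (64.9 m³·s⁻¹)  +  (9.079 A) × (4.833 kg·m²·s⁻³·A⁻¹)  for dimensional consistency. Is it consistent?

In SI base units:
  (67.9 s⁻²) × (13.0 kg·m²·s⁻¹):  [s⁻²] · [kg·m²·s⁻¹] = kg·m²·s⁻³
  (11.9 J·m^-3) × (64.9 m³·s⁻¹):  [kg·m⁻¹·s⁻²] · [m³·s⁻¹] = kg·m²·s⁻³
  (9.079 A) × (4.833 kg·m²·s⁻³·A⁻¹):  [A] · [kg·m²·s⁻³·A⁻¹] = kg·m²·s⁻³
Every term reduces to kg·m²·s⁻³.

Yes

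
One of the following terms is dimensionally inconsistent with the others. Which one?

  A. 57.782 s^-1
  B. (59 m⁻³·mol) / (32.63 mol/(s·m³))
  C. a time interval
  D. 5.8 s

In SI base units:
  A. s⁻¹
  B. [m⁻³·mol] / [m⁻³·s⁻¹·mol] = s
  C. [time interval] = s
  D. s
All reduce to s except A., which is s⁻¹.

A.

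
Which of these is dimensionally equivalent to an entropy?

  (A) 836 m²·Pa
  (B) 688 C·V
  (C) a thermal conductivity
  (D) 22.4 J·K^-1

Reference: [entropy] = kg·m²·s⁻²·K⁻¹.
Each option:
  (A) Pa·m² = N·m⁻²·m² = kg·m·s⁻²
  (B) C·V = s·A·J·C⁻¹ = kg·m²·s⁻²
  (C) [thermal conductivity] = kg·m·s⁻³·K⁻¹
  (D) J·K⁻¹ = N·m·K⁻¹ = kg·m²·s⁻²·K⁻¹  ← same
Only (D) matches kg·m²·s⁻²·K⁻¹.

(D)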